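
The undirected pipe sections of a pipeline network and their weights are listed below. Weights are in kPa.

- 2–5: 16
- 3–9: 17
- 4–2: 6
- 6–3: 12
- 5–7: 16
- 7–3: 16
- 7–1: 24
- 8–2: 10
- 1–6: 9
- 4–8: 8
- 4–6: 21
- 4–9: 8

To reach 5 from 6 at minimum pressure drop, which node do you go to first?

4

Enumerating some paths:
6–3–7–5: 12+16+16 = 44
6–4–2–5: 21+6+16 = 43
6–1–7–5: 9+24+16 = 49
The minimum is 43 kPa via 6–4–2–5.
So from 6 the first move is to 4.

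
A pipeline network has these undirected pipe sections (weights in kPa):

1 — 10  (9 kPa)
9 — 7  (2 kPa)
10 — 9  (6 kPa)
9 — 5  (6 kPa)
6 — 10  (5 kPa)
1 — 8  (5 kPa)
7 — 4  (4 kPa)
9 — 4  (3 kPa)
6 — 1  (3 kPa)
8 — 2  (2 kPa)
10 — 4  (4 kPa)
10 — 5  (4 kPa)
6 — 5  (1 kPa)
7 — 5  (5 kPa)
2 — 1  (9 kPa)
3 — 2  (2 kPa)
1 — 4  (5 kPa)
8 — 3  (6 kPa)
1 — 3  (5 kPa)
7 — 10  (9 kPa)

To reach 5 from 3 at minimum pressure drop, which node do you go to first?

Enumerating some paths:
3–1–6–5: 5+3+1 = 9
3–2–8–1–6–5: 2+2+5+3+1 = 13
3–2–1–6–5: 2+9+3+1 = 15
3–8–1–6–5: 6+5+3+1 = 15
The minimum is 9 kPa via 3–1–6–5.
So from 3 the first move is to 1.

1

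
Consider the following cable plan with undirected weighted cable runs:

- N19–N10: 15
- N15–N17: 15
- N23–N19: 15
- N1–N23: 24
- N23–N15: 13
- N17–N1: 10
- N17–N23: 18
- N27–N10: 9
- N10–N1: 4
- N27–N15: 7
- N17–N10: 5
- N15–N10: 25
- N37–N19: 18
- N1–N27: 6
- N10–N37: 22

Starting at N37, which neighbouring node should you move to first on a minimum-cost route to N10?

N10

Compare a few routes:
N37 - N19 - N10: 18+15 = 33
N37 - N10: 22 = 22
The minimum is 22 via N37 - N10.
So from N37 the first move is to N10.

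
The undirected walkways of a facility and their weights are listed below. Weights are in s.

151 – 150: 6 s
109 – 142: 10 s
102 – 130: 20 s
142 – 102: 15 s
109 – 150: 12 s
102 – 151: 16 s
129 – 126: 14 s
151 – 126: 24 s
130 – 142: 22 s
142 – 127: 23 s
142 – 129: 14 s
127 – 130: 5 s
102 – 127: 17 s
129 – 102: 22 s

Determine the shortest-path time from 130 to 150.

Candidate routes:
130 → 142 → 109 → 150: 22+10+12 = 44
130 → 127 → 102 → 151 → 150: 5+17+16+6 = 44
130 → 127 → 142 → 109 → 150: 5+23+10+12 = 50
130 → 102 → 151 → 150: 20+16+6 = 42
The minimum is 42 s via 130 → 102 → 151 → 150.

42 s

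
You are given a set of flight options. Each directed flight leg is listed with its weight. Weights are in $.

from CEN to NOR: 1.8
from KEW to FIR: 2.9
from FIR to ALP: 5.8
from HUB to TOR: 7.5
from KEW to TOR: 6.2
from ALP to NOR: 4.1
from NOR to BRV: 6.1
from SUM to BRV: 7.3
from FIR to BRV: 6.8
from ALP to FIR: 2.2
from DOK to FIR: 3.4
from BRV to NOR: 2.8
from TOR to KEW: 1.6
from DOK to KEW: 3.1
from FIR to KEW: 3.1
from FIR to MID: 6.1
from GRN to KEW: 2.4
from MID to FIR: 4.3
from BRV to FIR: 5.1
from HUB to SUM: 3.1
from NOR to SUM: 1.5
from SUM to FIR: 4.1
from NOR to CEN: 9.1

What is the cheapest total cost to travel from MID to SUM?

Shortest distances from MID:
MID: 0
FIR: 4.3  (via MID)
KEW: 7.4  (via FIR)
ALP: 10.1  (via FIR)
BRV: 11.1  (via FIR)
TOR: 13.6  (via KEW)
NOR: 13.9  (via BRV)
SUM: 15.4  (via NOR)
Shortest route: MID–FIR–BRV–NOR–SUM = $15.4.

$15.4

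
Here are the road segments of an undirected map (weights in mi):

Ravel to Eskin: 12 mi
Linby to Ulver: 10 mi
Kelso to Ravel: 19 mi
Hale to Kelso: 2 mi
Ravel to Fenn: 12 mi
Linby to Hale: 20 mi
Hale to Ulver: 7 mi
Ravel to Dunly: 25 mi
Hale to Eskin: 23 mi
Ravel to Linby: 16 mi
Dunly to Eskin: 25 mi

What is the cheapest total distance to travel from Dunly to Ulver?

Running Dijkstra from Dunly:
Dunly: 0
Ravel: 25  (via Dunly)
Eskin: 25  (via Dunly)
Fenn: 37  (via Ravel)
Linby: 41  (via Ravel)
Kelso: 44  (via Ravel)
Hale: 46  (via Kelso)
Ulver: 51  (via Linby)
Shortest route: Dunly–Ravel–Linby–Ulver = 51 mi.

51 mi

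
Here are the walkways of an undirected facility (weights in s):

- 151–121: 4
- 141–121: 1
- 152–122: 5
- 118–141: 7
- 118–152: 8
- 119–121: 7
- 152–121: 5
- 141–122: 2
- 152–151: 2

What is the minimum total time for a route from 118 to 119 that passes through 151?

Best 118 to 151: 118 → 152 → 151 costing 10
Shortest 151→119: 151 → 121 → 119 = 11
Total via 151: 10 + 11 = 21 s.

21 s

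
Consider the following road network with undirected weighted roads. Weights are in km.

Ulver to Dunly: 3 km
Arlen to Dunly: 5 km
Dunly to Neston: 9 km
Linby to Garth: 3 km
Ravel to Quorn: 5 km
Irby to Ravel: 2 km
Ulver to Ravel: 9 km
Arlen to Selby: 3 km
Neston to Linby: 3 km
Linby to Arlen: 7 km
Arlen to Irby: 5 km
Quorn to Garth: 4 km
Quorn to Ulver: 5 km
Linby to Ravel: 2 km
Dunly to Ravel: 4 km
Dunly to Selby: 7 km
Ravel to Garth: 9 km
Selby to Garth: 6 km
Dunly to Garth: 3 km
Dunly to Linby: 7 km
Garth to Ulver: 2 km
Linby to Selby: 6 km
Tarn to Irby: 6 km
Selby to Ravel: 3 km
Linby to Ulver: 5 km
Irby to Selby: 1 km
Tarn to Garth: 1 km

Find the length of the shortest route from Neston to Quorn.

10 km

Enumerating some paths:
Neston → Linby → Ravel → Quorn: 3+2+5 = 10
Neston → Linby → Ulver → Garth → Quorn: 3+5+2+4 = 14
Neston → Linby → Ulver → Quorn: 3+5+5 = 13
Neston → Linby → Garth → Ulver → Quorn: 3+3+2+5 = 13
The minimum is 10 km via Neston → Linby → Ravel → Quorn.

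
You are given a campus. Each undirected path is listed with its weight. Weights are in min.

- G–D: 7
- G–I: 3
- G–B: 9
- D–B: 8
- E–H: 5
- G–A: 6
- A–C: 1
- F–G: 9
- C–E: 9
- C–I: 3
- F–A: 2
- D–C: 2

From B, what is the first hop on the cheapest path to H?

D

Compare a few routes:
B → G → I → C → E → H: 9+3+3+9+5 = 29
B → D → C → E → H: 8+2+9+5 = 24
Cheapest is B → D → C → E → H at 24 min.
So from B the first move is to D.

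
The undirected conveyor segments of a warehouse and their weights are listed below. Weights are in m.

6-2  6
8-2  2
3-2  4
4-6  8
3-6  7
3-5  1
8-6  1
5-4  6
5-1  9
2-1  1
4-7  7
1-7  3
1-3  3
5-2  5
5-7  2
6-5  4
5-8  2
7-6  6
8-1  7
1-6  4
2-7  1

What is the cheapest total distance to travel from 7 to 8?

Settle nodes by increasing distance from 7:
7: 0
2: 1  (via 7)
1: 2  (via 2)
5: 2  (via 7)
3: 3  (via 5)
8: 3  (via 2)
Shortest route: 7–2–8 = 3 m.

3 m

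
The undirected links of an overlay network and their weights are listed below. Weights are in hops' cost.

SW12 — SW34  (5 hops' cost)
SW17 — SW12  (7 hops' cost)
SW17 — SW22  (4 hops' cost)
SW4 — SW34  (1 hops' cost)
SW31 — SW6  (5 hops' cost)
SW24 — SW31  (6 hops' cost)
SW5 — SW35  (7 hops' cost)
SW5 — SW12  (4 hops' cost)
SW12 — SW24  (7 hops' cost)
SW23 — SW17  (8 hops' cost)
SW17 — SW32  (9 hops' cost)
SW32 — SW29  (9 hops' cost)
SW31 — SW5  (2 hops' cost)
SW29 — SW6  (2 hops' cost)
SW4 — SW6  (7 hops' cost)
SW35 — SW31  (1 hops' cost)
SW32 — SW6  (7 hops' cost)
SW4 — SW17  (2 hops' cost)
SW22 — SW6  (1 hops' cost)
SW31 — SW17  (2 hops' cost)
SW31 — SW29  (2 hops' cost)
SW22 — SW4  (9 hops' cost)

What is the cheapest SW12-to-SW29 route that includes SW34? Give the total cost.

12 hops' cost

Best SW12 to SW34: SW12–SW34 costing 5
Shortest SW34→SW29: SW34–SW4–SW17–SW31–SW29 = 7
Total via SW34: 5 + 7 = 12 hops' cost.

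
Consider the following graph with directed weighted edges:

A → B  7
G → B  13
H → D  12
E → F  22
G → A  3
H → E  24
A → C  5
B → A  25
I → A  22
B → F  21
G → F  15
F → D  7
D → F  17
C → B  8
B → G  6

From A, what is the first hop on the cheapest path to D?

B

Candidate routes:
A - B - F - D: 7+21+7 = 35
A - C - B - G - F - D: 5+8+6+15+7 = 41
Cheapest is A - B - F - D at 35.
So from A the first move is to B.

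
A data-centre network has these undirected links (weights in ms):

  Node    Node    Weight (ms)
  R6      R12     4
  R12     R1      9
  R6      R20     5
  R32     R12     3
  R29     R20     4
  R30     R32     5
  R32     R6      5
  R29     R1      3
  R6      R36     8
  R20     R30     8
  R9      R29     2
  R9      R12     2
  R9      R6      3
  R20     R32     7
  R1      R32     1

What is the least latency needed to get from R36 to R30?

18 ms

Candidate routes:
R36 - R6 - R9 - R12 - R32 - R30: 8+3+2+3+5 = 21
R36 - R6 - R32 - R30: 8+5+5 = 18
R36 - R6 - R12 - R32 - R30: 8+4+3+5 = 20
R36 - R6 - R20 - R30: 8+5+8 = 21
The minimum is 18 ms via R36 - R6 - R32 - R30.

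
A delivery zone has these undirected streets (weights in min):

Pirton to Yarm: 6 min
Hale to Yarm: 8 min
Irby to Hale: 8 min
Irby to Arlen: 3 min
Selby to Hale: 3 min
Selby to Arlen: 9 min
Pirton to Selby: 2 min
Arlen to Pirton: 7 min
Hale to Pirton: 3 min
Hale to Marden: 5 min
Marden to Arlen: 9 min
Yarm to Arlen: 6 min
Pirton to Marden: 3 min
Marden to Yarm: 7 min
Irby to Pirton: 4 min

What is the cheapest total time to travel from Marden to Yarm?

Compare a few routes:
Marden → Yarm: 7 = 7
Marden → Pirton → Yarm: 3+6 = 9
Marden → Hale → Yarm: 5+8 = 13
The minimum is 7 min via Marden → Yarm.

7 min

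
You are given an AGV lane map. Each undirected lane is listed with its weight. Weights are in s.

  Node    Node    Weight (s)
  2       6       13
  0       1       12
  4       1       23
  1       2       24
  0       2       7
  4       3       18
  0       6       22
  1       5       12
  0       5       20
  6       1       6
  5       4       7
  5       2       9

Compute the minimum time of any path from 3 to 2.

Running Dijkstra from 3:
3: 0
4: 18  (via 3)
5: 25  (via 4)
2: 34  (via 5)
Shortest route: 3–4–5–2 = 34 s.

34 s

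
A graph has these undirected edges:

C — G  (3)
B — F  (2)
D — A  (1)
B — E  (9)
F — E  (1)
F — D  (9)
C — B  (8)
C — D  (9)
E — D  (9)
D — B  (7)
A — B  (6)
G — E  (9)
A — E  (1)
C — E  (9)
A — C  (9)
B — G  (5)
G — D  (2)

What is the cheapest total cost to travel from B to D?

5

Compare a few routes:
B–F–E–A–D: 2+1+1+1 = 5
B–G–D: 5+2 = 7
B–D: 7 = 7
The minimum is 5 via B–F–E–A–D.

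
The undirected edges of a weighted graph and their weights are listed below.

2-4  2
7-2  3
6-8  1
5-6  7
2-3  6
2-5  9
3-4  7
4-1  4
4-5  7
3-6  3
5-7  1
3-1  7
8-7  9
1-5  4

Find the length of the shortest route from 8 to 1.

11

Shortest distances from 8:
8: 0
6: 1  (via 8)
3: 4  (via 6)
5: 8  (via 6)
7: 9  (via 8)
2: 10  (via 3)
1: 11  (via 3)
Shortest route: 8 → 6 → 3 → 1 = 11.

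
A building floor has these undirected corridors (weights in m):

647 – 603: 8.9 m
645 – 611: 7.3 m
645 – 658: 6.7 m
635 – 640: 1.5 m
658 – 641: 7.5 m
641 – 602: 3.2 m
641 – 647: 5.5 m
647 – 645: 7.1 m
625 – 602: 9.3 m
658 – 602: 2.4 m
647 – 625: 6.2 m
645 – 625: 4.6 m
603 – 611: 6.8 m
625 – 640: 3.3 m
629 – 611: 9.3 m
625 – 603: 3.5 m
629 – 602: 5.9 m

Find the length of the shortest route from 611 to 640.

13.6 m

Shortest distances from 611:
611: 0
603: 6.8  (via 611)
645: 7.3  (via 611)
629: 9.3  (via 611)
625: 10.3  (via 603)
640: 13.6  (via 625)
Shortest route: 611–603–625–640 = 13.6 m.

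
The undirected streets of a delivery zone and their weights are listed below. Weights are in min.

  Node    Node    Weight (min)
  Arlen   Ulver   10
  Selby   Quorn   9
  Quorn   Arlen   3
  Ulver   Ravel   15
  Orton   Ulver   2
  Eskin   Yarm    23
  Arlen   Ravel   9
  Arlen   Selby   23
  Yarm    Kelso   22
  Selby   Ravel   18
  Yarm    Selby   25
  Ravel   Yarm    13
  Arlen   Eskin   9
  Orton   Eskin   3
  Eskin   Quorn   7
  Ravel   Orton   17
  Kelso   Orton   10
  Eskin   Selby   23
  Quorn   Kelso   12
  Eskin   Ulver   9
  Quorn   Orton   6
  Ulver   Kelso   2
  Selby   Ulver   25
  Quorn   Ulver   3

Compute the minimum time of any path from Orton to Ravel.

17 min

Settle nodes by increasing distance from Orton:
Orton: 0
Ulver: 2  (via Orton)
Eskin: 3  (via Orton)
Kelso: 4  (via Ulver)
Quorn: 5  (via Ulver)
Arlen: 8  (via Quorn)
Selby: 14  (via Quorn)
Ravel: 17  (via Orton)
Shortest route: Orton → Ravel = 17 min.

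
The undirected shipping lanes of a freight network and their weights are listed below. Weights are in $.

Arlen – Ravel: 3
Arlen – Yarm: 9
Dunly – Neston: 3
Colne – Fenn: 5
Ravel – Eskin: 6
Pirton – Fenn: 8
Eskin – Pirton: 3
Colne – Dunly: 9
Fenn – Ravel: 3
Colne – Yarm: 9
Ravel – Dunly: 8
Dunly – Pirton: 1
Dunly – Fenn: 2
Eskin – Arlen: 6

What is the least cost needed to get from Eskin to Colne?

Candidate routes:
Eskin → Pirton → Dunly → Fenn → Colne: 3+1+2+5 = 11
Eskin → Pirton → Dunly → Colne: 3+1+9 = 13
Cheapest is Eskin → Pirton → Dunly → Fenn → Colne at $11.

$11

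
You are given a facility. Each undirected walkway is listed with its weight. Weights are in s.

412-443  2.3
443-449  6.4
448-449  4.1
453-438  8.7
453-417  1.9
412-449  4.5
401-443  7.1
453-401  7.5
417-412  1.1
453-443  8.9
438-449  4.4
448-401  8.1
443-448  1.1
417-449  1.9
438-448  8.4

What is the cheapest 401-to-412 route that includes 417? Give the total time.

10.5 s

Shortest 401→417: 401–453–417 = 9.4
Shortest 417→412: 417–412 = 1.1
Total via 417: 9.4 + 1.1 = 10.5 s.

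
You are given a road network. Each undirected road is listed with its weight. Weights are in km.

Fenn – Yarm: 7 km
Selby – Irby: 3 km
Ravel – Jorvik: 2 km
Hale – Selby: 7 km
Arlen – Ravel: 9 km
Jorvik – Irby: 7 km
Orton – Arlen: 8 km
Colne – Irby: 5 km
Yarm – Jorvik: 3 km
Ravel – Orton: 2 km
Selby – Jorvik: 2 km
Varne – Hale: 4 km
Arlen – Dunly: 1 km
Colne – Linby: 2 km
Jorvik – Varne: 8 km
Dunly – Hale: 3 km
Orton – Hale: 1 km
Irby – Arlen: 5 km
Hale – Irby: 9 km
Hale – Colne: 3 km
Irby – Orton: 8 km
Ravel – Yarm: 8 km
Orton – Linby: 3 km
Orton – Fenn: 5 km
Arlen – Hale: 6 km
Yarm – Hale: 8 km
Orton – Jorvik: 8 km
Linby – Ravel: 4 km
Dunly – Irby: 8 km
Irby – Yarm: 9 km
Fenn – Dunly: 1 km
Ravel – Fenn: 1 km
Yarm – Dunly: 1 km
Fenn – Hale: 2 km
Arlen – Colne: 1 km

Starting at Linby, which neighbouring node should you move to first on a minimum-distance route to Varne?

Compare a few routes:
Linby - Orton - Hale - Varne: 3+1+4 = 8
Linby - Colne - Hale - Varne: 2+3+4 = 9
Cheapest is Linby - Orton - Hale - Varne at 8 km.
So from Linby the first move is to Orton.

Orton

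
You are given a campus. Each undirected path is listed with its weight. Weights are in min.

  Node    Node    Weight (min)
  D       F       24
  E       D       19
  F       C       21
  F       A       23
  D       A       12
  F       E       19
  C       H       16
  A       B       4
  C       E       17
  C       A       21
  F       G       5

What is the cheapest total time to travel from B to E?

35 min

Running Dijkstra from B:
B: 0
A: 4  (via B)
D: 16  (via A)
C: 25  (via A)
F: 27  (via A)
G: 32  (via F)
E: 35  (via D)
Shortest route: B–A–D–E = 35 min.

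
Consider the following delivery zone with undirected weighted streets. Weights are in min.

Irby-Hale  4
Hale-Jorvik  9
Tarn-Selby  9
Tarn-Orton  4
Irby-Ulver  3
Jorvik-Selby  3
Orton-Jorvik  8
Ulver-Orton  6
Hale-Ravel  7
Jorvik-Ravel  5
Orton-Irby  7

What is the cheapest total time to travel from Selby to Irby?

16 min

Running Dijkstra from Selby:
Selby: 0
Jorvik: 3  (via Selby)
Ravel: 8  (via Jorvik)
Tarn: 9  (via Selby)
Orton: 11  (via Jorvik)
Hale: 12  (via Jorvik)
Irby: 16  (via Hale)
Shortest route: Selby → Jorvik → Hale → Irby = 16 min.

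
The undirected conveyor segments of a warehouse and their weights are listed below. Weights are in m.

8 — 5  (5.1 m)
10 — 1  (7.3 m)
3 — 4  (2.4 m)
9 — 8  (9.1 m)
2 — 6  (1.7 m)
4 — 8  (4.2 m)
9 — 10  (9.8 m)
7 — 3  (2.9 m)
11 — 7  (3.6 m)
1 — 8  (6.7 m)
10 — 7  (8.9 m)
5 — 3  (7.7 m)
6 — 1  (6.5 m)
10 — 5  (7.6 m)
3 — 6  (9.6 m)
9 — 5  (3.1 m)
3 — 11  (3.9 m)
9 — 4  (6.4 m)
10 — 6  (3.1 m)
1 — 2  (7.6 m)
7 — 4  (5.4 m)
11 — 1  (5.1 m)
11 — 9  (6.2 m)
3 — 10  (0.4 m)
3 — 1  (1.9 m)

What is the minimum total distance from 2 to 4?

7.6 m

Enumerating some paths:
2–6–10–3–4: 1.7+3.1+0.4+2.4 = 7.6
2–1–3–4: 7.6+1.9+2.4 = 11.9
The minimum is 7.6 m via 2–6–10–3–4.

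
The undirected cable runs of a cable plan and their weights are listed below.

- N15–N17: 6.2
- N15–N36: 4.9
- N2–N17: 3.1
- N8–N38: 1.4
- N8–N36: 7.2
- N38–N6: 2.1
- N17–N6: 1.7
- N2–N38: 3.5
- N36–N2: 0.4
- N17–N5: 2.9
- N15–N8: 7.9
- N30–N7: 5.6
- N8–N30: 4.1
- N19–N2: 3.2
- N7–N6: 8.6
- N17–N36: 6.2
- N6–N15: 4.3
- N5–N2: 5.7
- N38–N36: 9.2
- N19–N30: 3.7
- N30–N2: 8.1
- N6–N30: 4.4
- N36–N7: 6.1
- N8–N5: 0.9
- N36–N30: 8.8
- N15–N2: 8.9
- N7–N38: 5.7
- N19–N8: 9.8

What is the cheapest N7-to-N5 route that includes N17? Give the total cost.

Shortest N7→N17: N7 → N38 → N6 → N17 = 9.5
Best N17 to N5: N17 → N5 costing 2.9
Total via N17: 9.5 + 2.9 = 12.4.

12.4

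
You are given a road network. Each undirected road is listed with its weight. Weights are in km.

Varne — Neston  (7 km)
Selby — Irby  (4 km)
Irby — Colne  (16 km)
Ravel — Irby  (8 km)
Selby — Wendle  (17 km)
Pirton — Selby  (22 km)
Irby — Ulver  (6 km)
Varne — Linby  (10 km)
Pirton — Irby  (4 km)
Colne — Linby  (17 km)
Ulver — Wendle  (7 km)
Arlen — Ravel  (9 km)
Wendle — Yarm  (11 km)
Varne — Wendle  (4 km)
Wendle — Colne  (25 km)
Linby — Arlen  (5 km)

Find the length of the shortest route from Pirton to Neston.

28 km

Shortest distances from Pirton:
Pirton: 0
Irby: 4  (via Pirton)
Selby: 8  (via Irby)
Ulver: 10  (via Irby)
Ravel: 12  (via Irby)
Wendle: 17  (via Ulver)
Colne: 20  (via Irby)
Varne: 21  (via Wendle)
Arlen: 21  (via Ravel)
Linby: 26  (via Arlen)
Yarm: 28  (via Wendle)
Neston: 28  (via Varne)
Shortest route: Pirton–Irby–Ulver–Wendle–Varne–Neston = 28 km.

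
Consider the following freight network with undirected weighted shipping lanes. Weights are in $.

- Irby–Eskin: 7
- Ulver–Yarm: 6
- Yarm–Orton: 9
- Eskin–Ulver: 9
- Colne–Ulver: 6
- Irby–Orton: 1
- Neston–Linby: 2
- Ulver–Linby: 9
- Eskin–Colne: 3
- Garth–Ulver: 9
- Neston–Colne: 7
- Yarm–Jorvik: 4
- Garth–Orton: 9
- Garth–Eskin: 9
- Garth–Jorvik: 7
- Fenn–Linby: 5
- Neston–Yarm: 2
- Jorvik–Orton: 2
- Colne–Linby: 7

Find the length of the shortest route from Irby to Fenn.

Shortest distances from Irby:
Irby: 0
Orton: 1  (via Irby)
Jorvik: 3  (via Orton)
Yarm: 7  (via Jorvik)
Eskin: 7  (via Irby)
Neston: 9  (via Yarm)
Colne: 10  (via Eskin)
Garth: 10  (via Orton)
Linby: 11  (via Neston)
Ulver: 13  (via Yarm)
Fenn: 16  (via Linby)
Shortest route: Irby → Orton → Jorvik → Yarm → Neston → Linby → Fenn = $16.

$16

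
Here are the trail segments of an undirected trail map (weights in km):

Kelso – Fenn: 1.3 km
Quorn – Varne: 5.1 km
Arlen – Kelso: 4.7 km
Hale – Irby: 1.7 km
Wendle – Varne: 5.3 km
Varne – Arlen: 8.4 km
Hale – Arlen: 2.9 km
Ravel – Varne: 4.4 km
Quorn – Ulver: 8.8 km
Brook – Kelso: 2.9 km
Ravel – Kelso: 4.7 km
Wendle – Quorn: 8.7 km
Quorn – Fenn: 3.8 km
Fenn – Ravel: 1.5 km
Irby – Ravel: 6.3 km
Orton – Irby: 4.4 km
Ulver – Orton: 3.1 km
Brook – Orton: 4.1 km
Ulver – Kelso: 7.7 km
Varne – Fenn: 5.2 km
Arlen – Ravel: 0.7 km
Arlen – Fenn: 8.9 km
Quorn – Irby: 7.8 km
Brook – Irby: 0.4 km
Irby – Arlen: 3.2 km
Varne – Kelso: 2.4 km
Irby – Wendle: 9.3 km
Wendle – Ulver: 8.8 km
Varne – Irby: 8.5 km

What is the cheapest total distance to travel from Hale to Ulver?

9.2 km

Candidate routes:
Hale - Irby - Orton - Ulver: 1.7+4.4+3.1 = 9.2
Hale - Irby - Brook - Kelso - Ulver: 1.7+0.4+2.9+7.7 = 12.7
Hale - Arlen - Irby - Orton - Ulver: 2.9+3.2+4.4+3.1 = 13.6
Hale - Irby - Brook - Orton - Ulver: 1.7+0.4+4.1+3.1 = 9.3
The minimum is 9.2 km via Hale - Irby - Orton - Ulver.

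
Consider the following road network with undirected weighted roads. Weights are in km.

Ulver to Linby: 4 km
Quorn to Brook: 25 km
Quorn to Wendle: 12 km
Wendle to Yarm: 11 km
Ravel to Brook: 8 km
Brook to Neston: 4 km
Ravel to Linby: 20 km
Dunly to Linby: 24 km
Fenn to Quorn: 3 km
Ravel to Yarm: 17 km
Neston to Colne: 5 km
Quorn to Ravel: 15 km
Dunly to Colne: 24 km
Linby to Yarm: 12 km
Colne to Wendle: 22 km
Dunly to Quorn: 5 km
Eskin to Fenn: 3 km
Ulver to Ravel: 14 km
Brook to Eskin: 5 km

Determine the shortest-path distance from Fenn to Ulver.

Shortest distances from Fenn:
Fenn: 0
Quorn: 3  (via Fenn)
Eskin: 3  (via Fenn)
Dunly: 8  (via Quorn)
Brook: 8  (via Eskin)
Neston: 12  (via Brook)
Wendle: 15  (via Quorn)
Ravel: 16  (via Brook)
Colne: 17  (via Neston)
Yarm: 26  (via Wendle)
Ulver: 30  (via Ravel)
Shortest route: Fenn–Eskin–Brook–Ravel–Ulver = 30 km.

30 km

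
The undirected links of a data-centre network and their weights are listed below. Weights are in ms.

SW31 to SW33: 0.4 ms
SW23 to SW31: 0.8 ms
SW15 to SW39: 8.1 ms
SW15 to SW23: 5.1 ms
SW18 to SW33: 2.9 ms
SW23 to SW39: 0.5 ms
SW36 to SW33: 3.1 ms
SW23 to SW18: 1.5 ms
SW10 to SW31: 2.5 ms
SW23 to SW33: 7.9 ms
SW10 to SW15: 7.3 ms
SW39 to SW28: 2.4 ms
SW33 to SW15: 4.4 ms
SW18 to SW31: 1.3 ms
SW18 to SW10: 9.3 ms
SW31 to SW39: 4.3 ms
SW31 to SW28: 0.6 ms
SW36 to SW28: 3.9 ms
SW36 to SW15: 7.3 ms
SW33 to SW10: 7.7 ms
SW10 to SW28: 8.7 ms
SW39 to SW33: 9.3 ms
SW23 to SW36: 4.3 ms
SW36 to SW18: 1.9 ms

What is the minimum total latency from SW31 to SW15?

4.8 ms

Enumerating some paths:
SW31 → SW33 → SW15: 0.4+4.4 = 4.8
SW31 → SW23 → SW15: 0.8+5.1 = 5.9
SW31 → SW18 → SW23 → SW15: 1.3+1.5+5.1 = 7.9
Cheapest is SW31 → SW33 → SW15 at 4.8 ms.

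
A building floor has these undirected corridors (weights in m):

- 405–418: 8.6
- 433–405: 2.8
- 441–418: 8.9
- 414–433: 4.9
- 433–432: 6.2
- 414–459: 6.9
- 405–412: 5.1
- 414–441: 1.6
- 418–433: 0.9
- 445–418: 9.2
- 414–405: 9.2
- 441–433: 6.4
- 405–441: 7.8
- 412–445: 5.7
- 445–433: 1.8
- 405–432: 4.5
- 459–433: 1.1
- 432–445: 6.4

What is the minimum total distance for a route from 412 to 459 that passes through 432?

16.9 m

Best 412 to 432: 412 → 405 → 432 costing 9.6
Shortest 432→459: 432 → 433 → 459 = 7.3
Total via 432: 9.6 + 7.3 = 16.9 m.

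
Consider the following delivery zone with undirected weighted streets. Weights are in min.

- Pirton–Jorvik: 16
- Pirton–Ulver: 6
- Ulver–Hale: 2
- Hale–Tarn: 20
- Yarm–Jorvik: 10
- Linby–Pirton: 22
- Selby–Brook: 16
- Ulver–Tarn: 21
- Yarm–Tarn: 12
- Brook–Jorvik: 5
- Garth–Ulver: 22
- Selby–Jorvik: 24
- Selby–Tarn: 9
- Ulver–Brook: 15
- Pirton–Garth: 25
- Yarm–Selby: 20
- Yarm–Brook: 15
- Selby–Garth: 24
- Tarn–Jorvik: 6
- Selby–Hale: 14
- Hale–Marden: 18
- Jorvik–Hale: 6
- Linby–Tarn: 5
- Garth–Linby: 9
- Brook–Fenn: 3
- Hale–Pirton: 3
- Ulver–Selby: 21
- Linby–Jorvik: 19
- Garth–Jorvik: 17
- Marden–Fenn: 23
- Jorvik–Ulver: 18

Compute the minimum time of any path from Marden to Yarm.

Compare a few routes:
Marden - Hale - Jorvik - Tarn - Yarm: 18+6+6+12 = 42
Marden - Hale - Jorvik - Yarm: 18+6+10 = 34
Marden - Fenn - Brook - Yarm: 23+3+15 = 41
Marden - Fenn - Brook - Jorvik - Yarm: 23+3+5+10 = 41
The minimum is 34 min via Marden - Hale - Jorvik - Yarm.

34 min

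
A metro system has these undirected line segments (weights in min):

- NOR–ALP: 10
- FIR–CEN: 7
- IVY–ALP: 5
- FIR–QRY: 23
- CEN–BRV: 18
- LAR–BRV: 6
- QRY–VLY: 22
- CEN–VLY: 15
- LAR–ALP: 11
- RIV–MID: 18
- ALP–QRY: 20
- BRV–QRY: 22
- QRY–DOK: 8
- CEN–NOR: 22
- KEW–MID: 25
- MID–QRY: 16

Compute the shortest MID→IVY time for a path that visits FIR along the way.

Shortest MID→FIR: MID–QRY–FIR = 39
Shortest FIR→IVY: FIR–CEN–NOR–ALP–IVY = 44
Total via FIR: 39 + 44 = 83 min.

83 min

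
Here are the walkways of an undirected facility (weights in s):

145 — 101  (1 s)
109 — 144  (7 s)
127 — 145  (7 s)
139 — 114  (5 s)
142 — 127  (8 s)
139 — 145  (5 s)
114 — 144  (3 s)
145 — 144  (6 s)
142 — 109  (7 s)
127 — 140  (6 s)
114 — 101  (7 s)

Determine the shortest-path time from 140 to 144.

19 s

Running Dijkstra from 140:
140: 0
127: 6  (via 140)
145: 13  (via 127)
142: 14  (via 127)
101: 14  (via 145)
139: 18  (via 145)
144: 19  (via 145)
Shortest route: 140–127–145–144 = 19 s.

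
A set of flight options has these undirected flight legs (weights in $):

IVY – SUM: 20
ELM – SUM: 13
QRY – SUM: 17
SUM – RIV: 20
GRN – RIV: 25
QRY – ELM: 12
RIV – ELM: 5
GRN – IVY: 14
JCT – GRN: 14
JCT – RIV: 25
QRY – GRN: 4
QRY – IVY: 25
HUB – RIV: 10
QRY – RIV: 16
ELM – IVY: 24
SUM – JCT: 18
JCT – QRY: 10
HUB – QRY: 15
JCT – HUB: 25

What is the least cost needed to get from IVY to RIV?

Enumerating some paths:
IVY–GRN–QRY–RIV: 14+4+16 = 34
IVY–GRN–QRY–ELM–RIV: 14+4+12+5 = 35
IVY–SUM–ELM–RIV: 20+13+5 = 38
IVY–ELM–RIV: 24+5 = 29
The minimum is $29 via IVY–ELM–RIV.

$29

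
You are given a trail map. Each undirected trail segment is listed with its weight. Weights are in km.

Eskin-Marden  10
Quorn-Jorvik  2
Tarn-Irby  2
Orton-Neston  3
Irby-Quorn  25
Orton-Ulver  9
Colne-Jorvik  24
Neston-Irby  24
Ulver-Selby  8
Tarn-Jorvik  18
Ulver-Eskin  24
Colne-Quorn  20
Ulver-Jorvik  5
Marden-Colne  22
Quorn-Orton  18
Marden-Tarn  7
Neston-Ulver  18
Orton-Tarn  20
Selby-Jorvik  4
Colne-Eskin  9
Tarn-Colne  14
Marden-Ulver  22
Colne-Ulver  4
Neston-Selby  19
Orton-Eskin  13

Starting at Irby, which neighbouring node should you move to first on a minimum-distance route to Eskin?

Tarn

Candidate routes:
Irby → Tarn → Colne → Eskin: 2+14+9 = 25
Irby → Tarn → Marden → Eskin: 2+7+10 = 19
Cheapest is Irby → Tarn → Marden → Eskin at 19 km.
So from Irby the first move is to Tarn.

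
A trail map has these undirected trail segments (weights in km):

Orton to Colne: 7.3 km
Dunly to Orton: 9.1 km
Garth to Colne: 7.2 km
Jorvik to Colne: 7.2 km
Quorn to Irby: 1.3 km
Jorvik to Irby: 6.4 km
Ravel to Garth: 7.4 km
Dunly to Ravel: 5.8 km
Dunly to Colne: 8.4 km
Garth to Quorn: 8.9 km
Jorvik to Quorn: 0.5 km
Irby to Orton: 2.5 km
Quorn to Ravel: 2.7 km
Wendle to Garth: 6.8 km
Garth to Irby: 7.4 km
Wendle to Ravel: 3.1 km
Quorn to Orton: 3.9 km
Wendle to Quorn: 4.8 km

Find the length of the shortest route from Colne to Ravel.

Compare a few routes:
Colne → Orton → Quorn → Ravel: 7.3+3.9+2.7 = 13.9
Colne → Jorvik → Quorn → Ravel: 7.2+0.5+2.7 = 10.4
Colne → Orton → Irby → Quorn → Ravel: 7.3+2.5+1.3+2.7 = 13.8
The minimum is 10.4 km via Colne → Jorvik → Quorn → Ravel.

10.4 km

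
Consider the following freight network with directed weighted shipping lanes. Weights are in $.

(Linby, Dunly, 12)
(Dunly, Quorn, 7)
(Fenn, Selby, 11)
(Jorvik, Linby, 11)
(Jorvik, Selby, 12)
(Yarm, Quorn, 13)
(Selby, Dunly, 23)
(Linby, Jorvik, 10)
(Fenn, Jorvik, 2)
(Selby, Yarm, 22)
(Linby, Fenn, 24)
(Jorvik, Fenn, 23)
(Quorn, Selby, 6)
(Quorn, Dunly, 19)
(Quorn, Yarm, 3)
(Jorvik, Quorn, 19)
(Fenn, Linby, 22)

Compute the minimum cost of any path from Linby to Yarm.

Shortest distances from Linby:
Linby: 0
Jorvik: 10  (via Linby)
Dunly: 12  (via Linby)
Quorn: 19  (via Dunly)
Yarm: 22  (via Quorn)
Shortest route: Linby → Dunly → Quorn → Yarm = $22.

$22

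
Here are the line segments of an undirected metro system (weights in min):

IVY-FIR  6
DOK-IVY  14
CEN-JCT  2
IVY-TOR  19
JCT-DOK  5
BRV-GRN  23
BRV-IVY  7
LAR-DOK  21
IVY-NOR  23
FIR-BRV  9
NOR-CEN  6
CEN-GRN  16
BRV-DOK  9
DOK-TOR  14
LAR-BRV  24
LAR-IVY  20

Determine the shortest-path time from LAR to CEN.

28 min

Running Dijkstra from LAR:
LAR: 0
IVY: 20  (via LAR)
DOK: 21  (via LAR)
BRV: 24  (via LAR)
FIR: 26  (via IVY)
JCT: 26  (via DOK)
CEN: 28  (via JCT)
Shortest route: LAR–DOK–JCT–CEN = 28 min.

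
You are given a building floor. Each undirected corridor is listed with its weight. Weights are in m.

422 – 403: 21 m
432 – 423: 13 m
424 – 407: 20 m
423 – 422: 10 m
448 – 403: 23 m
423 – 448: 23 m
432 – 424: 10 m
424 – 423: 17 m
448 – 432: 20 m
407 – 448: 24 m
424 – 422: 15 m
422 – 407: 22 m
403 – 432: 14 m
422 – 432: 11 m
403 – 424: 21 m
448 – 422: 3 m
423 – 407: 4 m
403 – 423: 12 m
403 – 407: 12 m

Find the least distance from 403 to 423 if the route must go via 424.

Best 403 to 424: 403–424 costing 21
Shortest 424→423: 424–423 = 17
Total via 424: 21 + 17 = 38 m.

38 m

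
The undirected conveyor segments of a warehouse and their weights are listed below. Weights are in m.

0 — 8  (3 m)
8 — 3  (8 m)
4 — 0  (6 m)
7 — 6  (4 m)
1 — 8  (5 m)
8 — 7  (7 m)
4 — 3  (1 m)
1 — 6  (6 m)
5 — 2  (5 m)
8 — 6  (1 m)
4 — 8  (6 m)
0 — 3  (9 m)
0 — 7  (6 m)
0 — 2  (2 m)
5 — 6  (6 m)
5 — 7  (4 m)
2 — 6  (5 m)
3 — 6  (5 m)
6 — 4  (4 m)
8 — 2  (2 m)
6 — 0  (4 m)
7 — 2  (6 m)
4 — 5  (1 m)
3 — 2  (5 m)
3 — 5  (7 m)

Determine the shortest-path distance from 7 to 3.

Compare a few routes:
7 → 2 → 3: 6+5 = 11
7 → 5 → 4 → 3: 4+1+1 = 6
7 → 6 → 4 → 3: 4+4+1 = 9
7 → 6 → 3: 4+5 = 9
The minimum is 6 m via 7 → 5 → 4 → 3.

6 m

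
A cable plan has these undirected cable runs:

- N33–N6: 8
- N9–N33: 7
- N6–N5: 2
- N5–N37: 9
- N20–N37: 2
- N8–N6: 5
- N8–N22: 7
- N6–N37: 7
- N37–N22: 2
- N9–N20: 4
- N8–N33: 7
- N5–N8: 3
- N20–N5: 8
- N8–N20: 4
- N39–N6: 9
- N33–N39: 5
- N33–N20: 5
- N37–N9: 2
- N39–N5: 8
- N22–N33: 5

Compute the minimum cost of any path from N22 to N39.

Running Dijkstra from N22:
N22: 0
N37: 2  (via N22)
N20: 4  (via N37)
N9: 4  (via N37)
N33: 5  (via N22)
N8: 7  (via N22)
N6: 9  (via N37)
N39: 10  (via N33)
Shortest route: N22–N33–N39 = 10.

10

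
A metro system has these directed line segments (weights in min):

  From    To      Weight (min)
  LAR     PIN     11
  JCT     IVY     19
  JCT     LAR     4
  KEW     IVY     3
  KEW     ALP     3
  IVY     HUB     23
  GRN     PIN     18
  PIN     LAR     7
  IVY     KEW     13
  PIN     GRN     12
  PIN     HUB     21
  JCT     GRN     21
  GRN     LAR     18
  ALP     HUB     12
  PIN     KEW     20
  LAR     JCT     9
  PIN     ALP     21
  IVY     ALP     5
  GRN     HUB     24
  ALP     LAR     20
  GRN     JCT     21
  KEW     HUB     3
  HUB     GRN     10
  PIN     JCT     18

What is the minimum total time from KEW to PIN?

31 min

Compare a few routes:
KEW - HUB - GRN - PIN: 3+10+18 = 31
KEW - ALP - LAR - PIN: 3+20+11 = 34
The minimum is 31 min via KEW - HUB - GRN - PIN.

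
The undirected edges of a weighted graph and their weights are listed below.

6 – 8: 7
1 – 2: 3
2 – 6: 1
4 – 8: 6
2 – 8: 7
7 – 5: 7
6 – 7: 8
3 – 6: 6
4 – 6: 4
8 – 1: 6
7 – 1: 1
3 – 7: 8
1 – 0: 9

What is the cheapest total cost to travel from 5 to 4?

Enumerating some paths:
5 → 7 → 1 → 2 → 6 → 4: 7+1+3+1+4 = 16
5 → 7 → 6 → 4: 7+8+4 = 19
5 → 7 → 1 → 8 → 4: 7+1+6+6 = 20
The minimum is 16 via 5 → 7 → 1 → 2 → 6 → 4.

16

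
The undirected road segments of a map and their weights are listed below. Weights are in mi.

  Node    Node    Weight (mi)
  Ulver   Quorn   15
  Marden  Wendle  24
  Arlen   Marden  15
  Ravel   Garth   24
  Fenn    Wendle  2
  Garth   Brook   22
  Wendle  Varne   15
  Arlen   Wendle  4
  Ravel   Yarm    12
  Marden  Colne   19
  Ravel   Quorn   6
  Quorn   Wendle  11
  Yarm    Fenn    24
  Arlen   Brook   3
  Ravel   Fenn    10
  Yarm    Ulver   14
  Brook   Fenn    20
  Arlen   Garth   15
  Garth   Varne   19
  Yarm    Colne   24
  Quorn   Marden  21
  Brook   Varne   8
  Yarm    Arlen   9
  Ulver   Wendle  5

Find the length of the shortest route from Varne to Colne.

44 mi

Running Dijkstra from Varne:
Varne: 0
Brook: 8  (via Varne)
Arlen: 11  (via Brook)
Wendle: 15  (via Varne)
Fenn: 17  (via Wendle)
Garth: 19  (via Varne)
Yarm: 20  (via Arlen)
Ulver: 20  (via Wendle)
Quorn: 26  (via Wendle)
Marden: 26  (via Arlen)
Ravel: 27  (via Fenn)
Colne: 44  (via Yarm)
Shortest route: Varne → Brook → Arlen → Yarm → Colne = 44 mi.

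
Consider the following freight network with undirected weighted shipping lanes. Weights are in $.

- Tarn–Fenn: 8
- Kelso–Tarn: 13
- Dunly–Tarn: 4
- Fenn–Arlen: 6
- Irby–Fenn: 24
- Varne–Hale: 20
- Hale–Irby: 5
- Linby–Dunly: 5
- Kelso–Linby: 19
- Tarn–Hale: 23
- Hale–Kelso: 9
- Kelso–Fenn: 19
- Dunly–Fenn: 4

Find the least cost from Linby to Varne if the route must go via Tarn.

Shortest Linby→Tarn: Linby → Dunly → Tarn = 9
Best Tarn to Varne: Tarn → Kelso → Hale → Varne costing 42
Total via Tarn: 9 + 42 = $51.

$51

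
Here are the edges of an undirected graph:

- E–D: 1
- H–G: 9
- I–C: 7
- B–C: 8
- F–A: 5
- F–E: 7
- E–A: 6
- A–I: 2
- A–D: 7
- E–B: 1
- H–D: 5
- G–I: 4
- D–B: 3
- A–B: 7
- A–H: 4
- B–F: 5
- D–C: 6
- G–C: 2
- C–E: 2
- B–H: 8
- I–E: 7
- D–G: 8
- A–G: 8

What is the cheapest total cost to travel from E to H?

6

Shortest distances from E:
E: 0
B: 1  (via E)
D: 1  (via E)
C: 2  (via E)
G: 4  (via C)
A: 6  (via E)
F: 6  (via B)
H: 6  (via D)
Shortest route: E–D–H = 6.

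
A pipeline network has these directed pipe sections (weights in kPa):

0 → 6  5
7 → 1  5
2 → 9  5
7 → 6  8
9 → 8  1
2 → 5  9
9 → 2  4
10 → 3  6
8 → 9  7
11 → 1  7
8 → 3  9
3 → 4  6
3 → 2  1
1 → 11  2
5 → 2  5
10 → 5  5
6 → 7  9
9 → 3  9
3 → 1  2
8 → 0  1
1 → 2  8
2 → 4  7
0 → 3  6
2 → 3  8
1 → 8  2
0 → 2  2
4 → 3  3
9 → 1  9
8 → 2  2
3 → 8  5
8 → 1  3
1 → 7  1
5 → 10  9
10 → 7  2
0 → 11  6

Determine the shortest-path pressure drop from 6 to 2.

Enumerating some paths:
6–7–1–8–0–3–2: 9+5+2+1+6+1 = 24
6–7–1–8–0–2: 9+5+2+1+2 = 19
6–7–1–8–2: 9+5+2+2 = 18
6–7–1–2: 9+5+8 = 22
Cheapest is 6–7–1–8–2 at 18 kPa.

18 kPa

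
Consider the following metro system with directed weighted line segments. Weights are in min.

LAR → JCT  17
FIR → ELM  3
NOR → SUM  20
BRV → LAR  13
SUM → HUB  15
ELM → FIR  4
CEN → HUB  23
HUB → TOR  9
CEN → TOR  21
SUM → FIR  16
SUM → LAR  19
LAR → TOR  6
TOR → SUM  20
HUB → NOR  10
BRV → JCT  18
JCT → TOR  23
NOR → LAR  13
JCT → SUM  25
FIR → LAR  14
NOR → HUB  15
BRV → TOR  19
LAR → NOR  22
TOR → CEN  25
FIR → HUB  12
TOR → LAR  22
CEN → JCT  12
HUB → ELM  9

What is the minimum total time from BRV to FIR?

Running Dijkstra from BRV:
BRV: 0
LAR: 13  (via BRV)
JCT: 18  (via BRV)
TOR: 19  (via BRV)
NOR: 35  (via LAR)
SUM: 39  (via TOR)
CEN: 44  (via TOR)
HUB: 50  (via NOR)
FIR: 55  (via SUM)
Shortest route: BRV → TOR → SUM → FIR = 55 min.

55 min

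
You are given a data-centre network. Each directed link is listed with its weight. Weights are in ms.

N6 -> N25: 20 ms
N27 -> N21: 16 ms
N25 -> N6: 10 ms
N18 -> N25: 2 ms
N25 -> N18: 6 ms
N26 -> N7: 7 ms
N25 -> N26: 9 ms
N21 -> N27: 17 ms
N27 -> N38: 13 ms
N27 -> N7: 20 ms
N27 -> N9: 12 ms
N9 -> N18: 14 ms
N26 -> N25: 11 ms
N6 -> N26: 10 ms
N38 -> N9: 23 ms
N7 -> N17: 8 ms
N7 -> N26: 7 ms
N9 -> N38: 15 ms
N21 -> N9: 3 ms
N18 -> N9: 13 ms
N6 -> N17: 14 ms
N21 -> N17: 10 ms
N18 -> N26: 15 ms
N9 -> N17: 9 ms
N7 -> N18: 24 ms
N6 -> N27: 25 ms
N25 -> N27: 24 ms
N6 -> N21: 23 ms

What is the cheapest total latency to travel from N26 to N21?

44 ms

Compare a few routes:
N26–N25–N27–N21: 11+24+16 = 51
N26–N7–N18–N25–N6–N21: 7+24+2+10+23 = 66
N26–N25–N6–N21: 11+10+23 = 44
N26–N25–N6–N27–N21: 11+10+25+16 = 62
The minimum is 44 ms via N26–N25–N6–N21.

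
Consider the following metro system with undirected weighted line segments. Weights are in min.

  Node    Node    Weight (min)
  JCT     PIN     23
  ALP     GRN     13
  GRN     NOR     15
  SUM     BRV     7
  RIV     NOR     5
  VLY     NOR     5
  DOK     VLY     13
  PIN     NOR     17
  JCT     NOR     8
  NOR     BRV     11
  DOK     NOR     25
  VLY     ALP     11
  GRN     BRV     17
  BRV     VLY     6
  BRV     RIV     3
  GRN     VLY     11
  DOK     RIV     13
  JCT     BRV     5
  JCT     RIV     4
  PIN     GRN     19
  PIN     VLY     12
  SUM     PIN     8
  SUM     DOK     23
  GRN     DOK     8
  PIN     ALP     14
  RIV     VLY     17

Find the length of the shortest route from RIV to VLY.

9 min

Compare a few routes:
RIV–BRV–VLY: 3+6 = 9
RIV–NOR–VLY: 5+5 = 10
The minimum is 9 min via RIV–BRV–VLY.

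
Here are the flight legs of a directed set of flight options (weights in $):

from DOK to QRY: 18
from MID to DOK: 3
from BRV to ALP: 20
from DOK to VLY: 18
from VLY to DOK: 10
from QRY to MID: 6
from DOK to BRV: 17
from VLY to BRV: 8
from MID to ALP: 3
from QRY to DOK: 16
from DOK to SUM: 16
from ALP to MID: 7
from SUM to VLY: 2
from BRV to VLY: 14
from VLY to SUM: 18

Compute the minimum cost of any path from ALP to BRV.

$27

Running Dijkstra from ALP:
ALP: 0
MID: 7  (via ALP)
DOK: 10  (via MID)
SUM: 26  (via DOK)
BRV: 27  (via DOK)
Shortest route: ALP → MID → DOK → BRV = $27.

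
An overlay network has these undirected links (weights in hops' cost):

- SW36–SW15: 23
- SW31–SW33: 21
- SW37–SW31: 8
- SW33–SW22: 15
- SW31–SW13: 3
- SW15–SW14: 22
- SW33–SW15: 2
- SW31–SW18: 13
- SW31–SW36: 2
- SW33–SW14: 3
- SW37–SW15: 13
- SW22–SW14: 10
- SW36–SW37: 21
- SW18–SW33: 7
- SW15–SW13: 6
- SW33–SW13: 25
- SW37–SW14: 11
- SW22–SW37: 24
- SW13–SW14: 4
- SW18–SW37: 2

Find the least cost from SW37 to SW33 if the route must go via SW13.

Shortest SW37→SW13: SW37 → SW31 → SW13 = 11
Shortest SW13→SW33: SW13 → SW14 → SW33 = 7
Total via SW13: 11 + 7 = 18 hops' cost.

18 hops' cost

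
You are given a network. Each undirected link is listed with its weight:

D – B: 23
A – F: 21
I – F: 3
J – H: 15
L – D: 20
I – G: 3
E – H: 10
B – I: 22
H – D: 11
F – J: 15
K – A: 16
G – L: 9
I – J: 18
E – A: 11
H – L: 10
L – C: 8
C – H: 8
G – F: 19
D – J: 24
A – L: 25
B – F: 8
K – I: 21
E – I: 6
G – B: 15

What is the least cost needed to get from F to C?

23

Candidate routes:
F → I → G → L → C: 3+3+9+8 = 23
F → I → E → H → C: 3+6+10+8 = 27
F → I → G → L → H → C: 3+3+9+10+8 = 33
Cheapest is F → I → G → L → C at 23.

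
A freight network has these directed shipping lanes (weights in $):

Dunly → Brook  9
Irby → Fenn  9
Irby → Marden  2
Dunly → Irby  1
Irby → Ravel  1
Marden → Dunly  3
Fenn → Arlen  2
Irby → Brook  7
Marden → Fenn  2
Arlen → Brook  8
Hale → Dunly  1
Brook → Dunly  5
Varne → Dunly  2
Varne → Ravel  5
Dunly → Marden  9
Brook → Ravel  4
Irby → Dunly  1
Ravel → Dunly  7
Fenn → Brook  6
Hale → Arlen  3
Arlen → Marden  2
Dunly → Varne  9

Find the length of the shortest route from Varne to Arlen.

$9

Shortest distances from Varne:
Varne: 0
Dunly: 2  (via Varne)
Irby: 3  (via Dunly)
Ravel: 4  (via Irby)
Marden: 5  (via Irby)
Fenn: 7  (via Marden)
Arlen: 9  (via Fenn)
Shortest route: Varne–Dunly–Irby–Marden–Fenn–Arlen = $9.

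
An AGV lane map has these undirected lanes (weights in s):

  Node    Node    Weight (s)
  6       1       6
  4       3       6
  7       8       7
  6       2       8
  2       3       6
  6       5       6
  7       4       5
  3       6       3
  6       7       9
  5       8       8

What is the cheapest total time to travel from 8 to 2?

22 s

Settle nodes by increasing distance from 8:
8: 0
7: 7  (via 8)
5: 8  (via 8)
4: 12  (via 7)
6: 14  (via 5)
3: 17  (via 6)
1: 20  (via 6)
2: 22  (via 6)
Shortest route: 8–5–6–2 = 22 s.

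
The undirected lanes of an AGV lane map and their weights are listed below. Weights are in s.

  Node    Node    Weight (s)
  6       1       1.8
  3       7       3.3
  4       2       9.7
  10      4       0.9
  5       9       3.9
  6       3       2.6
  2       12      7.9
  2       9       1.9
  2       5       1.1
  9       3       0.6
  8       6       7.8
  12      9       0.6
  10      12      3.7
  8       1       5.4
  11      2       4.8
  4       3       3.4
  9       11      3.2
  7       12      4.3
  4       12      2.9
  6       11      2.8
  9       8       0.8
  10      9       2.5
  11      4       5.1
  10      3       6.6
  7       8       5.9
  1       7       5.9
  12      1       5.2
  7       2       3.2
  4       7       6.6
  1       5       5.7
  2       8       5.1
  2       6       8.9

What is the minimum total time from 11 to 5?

Running Dijkstra from 11:
11: 0
6: 2.8  (via 11)
9: 3.2  (via 11)
3: 3.8  (via 9)
12: 3.8  (via 9)
8: 4  (via 9)
1: 4.6  (via 6)
2: 4.8  (via 11)
4: 5.1  (via 11)
10: 5.7  (via 9)
5: 5.9  (via 2)
Shortest route: 11 → 2 → 5 = 5.9 s.

5.9 s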